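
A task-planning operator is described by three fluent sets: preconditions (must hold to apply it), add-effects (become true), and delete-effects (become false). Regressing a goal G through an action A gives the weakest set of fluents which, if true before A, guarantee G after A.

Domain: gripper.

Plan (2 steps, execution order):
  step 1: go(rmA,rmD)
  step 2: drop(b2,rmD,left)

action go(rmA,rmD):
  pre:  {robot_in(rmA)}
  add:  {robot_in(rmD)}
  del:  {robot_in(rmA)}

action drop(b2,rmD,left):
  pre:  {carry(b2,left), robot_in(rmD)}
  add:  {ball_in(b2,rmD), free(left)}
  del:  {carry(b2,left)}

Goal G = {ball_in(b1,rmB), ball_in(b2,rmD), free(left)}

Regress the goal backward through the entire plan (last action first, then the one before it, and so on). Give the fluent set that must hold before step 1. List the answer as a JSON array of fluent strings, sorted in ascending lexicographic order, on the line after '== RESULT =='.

Work backward from the goal:
  through step 2 (drop(b2,rmD,left)): drop {ball_in(b2,rmD), free(left)}, keep {ball_in(b1,rmB)}, require {carry(b2,left), robot_in(rmD)}
    → {ball_in(b1,rmB), carry(b2,left), robot_in(rmD)}
  through step 1 (go(rmA,rmD)): drop {robot_in(rmD)}, keep {ball_in(b1,rmB), carry(b2,left)}, require {robot_in(rmA)}
    → {ball_in(b1,rmB), carry(b2,left), robot_in(rmA)}

== RESULT ==
["ball_in(b1,rmB)", "carry(b2,left)", "robot_in(rmA)"]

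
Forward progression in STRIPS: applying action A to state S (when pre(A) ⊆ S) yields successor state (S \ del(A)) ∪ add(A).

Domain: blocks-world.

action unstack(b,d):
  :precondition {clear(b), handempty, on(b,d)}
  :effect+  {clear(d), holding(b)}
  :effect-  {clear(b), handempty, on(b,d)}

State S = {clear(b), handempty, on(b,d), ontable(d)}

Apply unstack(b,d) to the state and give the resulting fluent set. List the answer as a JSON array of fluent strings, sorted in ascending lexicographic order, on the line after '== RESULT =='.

Progress:
  pre ⊆ S: {clear(b), handempty, on(b,d)} ⊆ S  — applicable
  S \ del = {ontable(d)}
  ∪ add   = {clear(d), holding(b), ontable(d)}

== RESULT ==
["clear(d)", "holding(b)", "ontable(d)"]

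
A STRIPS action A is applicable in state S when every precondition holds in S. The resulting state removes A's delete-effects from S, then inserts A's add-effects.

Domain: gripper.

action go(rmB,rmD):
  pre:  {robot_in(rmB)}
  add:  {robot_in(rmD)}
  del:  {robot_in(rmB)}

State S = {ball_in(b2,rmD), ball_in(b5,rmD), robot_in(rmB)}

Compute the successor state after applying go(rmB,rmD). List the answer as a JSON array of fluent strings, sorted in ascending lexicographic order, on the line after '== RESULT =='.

Compute (S \ del) ∪ add:
  pre ⊆ S: {robot_in(rmB)} ⊆ S  — applicable
  S \ del = {ball_in(b2,rmD), ball_in(b5,rmD)}
  ∪ add   = {ball_in(b2,rmD), ball_in(b5,rmD), robot_in(rmD)}

== RESULT ==
["ball_in(b2,rmD)", "ball_in(b5,rmD)", "robot_in(rmD)"]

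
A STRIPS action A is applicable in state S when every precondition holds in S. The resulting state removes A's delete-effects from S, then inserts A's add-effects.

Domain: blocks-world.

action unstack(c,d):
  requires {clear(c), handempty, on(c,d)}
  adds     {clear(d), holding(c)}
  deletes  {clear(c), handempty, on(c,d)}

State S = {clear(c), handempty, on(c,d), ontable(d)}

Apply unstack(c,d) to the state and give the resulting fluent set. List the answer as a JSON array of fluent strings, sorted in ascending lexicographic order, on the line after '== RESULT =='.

Compute (S \ del) ∪ add:
  pre ⊆ S: {clear(c), handempty, on(c,d)} ⊆ S  — applicable
  S \ del = {ontable(d)}
  ∪ add   = {clear(d), holding(c), ontable(d)}

== RESULT ==
["clear(d)", "holding(c)", "ontable(d)"]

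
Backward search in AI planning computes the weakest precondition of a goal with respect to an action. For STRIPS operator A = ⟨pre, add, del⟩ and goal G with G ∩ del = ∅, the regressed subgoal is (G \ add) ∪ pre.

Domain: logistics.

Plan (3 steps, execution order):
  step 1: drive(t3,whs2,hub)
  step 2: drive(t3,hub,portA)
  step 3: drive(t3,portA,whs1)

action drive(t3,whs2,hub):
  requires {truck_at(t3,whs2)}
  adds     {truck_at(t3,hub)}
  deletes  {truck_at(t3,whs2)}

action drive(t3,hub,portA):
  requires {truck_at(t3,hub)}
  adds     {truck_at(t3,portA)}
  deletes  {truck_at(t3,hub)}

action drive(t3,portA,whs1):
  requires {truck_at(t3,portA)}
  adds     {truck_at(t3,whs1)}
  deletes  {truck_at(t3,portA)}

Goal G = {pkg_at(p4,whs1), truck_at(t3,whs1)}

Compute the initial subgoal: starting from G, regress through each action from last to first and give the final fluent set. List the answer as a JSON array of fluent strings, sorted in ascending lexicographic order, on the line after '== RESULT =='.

Regress step by step:
  through step 3 (drive(t3,portA,whs1)): drop {truck_at(t3,whs1)}, keep {pkg_at(p4,whs1)}, require {truck_at(t3,portA)}
    → {pkg_at(p4,whs1), truck_at(t3,portA)}
  through step 2 (drive(t3,hub,portA)): drop {truck_at(t3,portA)}, keep {pkg_at(p4,whs1)}, require {truck_at(t3,hub)}
    → {pkg_at(p4,whs1), truck_at(t3,hub)}
  through step 1 (drive(t3,whs2,hub)): drop {truck_at(t3,hub)}, keep {pkg_at(p4,whs1)}, require {truck_at(t3,whs2)}
    → {pkg_at(p4,whs1), truck_at(t3,whs2)}

== RESULT ==
["pkg_at(p4,whs1)", "truck_at(t3,whs2)"]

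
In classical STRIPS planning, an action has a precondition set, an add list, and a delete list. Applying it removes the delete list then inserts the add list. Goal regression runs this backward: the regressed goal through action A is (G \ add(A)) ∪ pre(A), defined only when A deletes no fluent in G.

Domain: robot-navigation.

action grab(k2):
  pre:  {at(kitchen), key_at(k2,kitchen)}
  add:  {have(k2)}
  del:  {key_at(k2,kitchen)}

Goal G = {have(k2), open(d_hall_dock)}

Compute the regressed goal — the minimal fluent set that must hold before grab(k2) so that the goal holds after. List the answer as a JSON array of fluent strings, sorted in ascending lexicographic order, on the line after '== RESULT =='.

Regress:
  G ∩ del = {}  (empty — regression defined)
  G \ add = {have(k2), open(d_hall_dock)} \ {have(k2)} = {open(d_hall_dock)}
  ∪ pre   = {open(d_hall_dock)} ∪ {at(kitchen), key_at(k2,kitchen)}
          = {at(kitchen), key_at(k2,kitchen), open(d_hall_dock)}

== RESULT ==
["at(kitchen)", "key_at(k2,kitchen)", "open(d_hall_dock)"]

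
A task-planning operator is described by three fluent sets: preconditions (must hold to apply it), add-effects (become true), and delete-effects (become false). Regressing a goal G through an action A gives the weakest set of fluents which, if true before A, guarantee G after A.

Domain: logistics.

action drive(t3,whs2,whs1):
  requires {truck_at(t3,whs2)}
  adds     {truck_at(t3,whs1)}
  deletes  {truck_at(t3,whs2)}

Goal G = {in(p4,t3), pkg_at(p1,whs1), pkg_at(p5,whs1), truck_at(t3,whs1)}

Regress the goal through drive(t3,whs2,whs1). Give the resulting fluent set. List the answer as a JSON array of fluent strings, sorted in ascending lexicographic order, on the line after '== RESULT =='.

Compute (G \ add) ∪ pre:
  G ∩ del = {}  (empty — regression defined)
  G \ add = {in(p4,t3), pkg_at(p1,whs1), pkg_at(p5,whs1), truck_at(t3,whs1)} \ {truck_at(t3,whs1)} = {in(p4,t3), pkg_at(p1,whs1), pkg_at(p5,whs1)}
  ∪ pre   = {in(p4,t3), pkg_at(p1,whs1), pkg_at(p5,whs1)} ∪ {truck_at(t3,whs2)}
          = {in(p4,t3), pkg_at(p1,whs1), pkg_at(p5,whs1), truck_at(t3,whs2)}

== RESULT ==
["in(p4,t3)", "pkg_at(p1,whs1)", "pkg_at(p5,whs1)", "truck_at(t3,whs2)"]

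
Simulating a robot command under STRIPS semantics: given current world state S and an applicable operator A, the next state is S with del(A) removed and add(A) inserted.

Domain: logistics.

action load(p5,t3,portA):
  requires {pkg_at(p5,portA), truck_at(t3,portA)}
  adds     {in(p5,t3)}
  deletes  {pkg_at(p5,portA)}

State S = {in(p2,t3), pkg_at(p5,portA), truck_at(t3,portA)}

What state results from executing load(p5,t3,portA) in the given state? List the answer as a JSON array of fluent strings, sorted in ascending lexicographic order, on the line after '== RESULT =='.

Progress:
  pre ⊆ S: {pkg_at(p5,portA), truck_at(t3,portA)} ⊆ S  — applicable
  S \ del = {in(p2,t3), truck_at(t3,portA)}
  ∪ add   = {in(p2,t3), in(p5,t3), truck_at(t3,portA)}

== RESULT ==
["in(p2,t3)", "in(p5,t3)", "truck_at(t3,portA)"]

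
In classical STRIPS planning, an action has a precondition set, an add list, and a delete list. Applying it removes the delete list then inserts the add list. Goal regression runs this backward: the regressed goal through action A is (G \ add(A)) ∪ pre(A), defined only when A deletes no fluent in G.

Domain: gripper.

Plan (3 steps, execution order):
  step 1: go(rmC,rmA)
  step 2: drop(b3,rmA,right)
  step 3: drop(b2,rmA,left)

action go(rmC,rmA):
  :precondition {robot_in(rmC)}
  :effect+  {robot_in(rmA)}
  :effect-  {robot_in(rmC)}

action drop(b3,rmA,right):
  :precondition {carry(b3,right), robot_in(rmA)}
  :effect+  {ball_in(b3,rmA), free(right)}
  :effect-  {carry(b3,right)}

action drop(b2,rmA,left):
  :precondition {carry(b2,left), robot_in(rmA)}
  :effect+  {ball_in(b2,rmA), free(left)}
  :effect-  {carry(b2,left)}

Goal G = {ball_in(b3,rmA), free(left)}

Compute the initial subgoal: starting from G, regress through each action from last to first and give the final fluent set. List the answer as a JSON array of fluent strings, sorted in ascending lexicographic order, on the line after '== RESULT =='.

Work backward from the goal:
  through step 3 (drop(b2,rmA,left)): drop {free(left)}, keep {ball_in(b3,rmA)}, require {carry(b2,left), robot_in(rmA)}
    → {ball_in(b3,rmA), carry(b2,left), robot_in(rmA)}
  through step 2 (drop(b3,rmA,right)): drop {ball_in(b3,rmA)}, keep {carry(b2,left), robot_in(rmA)}, require {carry(b3,right), robot_in(rmA)}
    → {carry(b2,left), carry(b3,right), robot_in(rmA)}
  through step 1 (go(rmC,rmA)): drop {robot_in(rmA)}, keep {carry(b2,left), carry(b3,right)}, require {robot_in(rmC)}
    → {carry(b2,left), carry(b3,right), robot_in(rmC)}

== RESULT ==
["carry(b2,left)", "carry(b3,right)", "robot_in(rmC)"]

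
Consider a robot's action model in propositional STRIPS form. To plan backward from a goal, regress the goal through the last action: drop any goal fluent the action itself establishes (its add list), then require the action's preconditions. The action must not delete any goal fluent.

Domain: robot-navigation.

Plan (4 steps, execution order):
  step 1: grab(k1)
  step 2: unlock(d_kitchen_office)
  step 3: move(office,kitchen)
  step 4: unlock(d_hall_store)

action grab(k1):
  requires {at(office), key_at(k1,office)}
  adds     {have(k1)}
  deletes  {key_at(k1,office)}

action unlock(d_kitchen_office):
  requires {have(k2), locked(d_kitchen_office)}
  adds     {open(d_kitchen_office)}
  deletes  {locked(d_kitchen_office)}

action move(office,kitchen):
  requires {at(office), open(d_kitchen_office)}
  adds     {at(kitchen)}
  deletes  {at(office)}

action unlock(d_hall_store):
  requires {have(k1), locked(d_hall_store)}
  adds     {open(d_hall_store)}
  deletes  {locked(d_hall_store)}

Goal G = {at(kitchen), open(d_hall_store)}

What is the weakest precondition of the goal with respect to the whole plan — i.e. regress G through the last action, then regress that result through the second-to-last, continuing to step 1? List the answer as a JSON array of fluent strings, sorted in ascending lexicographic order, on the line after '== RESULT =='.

Regress step by step:
  through step 4 (unlock(d_hall_store)): drop {open(d_hall_store)}, keep {at(kitchen)}, require {have(k1), locked(d_hall_store)}
    → {at(kitchen), have(k1), locked(d_hall_store)}
  through step 3 (move(office,kitchen)): drop {at(kitchen)}, keep {have(k1), locked(d_hall_store)}, require {at(office), open(d_kitchen_office)}
    → {at(office), have(k1), locked(d_hall_store), open(d_kitchen_office)}
  through step 2 (unlock(d_kitchen_office)): drop {open(d_kitchen_office)}, keep {at(office), have(k1), locked(d_hall_store)}, require {have(k2), locked(d_kitchen_office)}
    → {at(office), have(k1), have(k2), locked(d_hall_store), locked(d_kitchen_office)}
  through step 1 (grab(k1)): drop {have(k1)}, keep {at(office), have(k2), locked(d_hall_store), locked(d_kitchen_office)}, require {at(office), key_at(k1,office)}
    → {at(office), have(k2), key_at(k1,office), locked(d_hall_store), locked(d_kitchen_office)}

== RESULT ==
["at(office)", "have(k2)", "key_at(k1,office)", "locked(d_hall_store)", "locked(d_kitchen_office)"]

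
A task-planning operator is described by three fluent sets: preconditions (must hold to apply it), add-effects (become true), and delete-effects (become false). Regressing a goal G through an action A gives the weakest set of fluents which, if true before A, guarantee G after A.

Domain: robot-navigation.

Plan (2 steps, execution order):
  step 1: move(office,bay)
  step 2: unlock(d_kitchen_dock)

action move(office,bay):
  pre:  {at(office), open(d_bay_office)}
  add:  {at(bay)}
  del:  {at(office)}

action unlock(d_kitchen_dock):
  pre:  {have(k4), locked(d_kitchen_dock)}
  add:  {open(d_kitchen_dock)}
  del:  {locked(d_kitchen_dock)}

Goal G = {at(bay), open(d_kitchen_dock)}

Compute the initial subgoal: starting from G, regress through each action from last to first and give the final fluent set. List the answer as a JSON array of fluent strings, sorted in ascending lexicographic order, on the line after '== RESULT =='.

Work backward from the goal:
  through step 2 (unlock(d_kitchen_dock)): drop {open(d_kitchen_dock)}, keep {at(bay)}, require {have(k4), locked(d_kitchen_dock)}
    → {at(bay), have(k4), locked(d_kitchen_dock)}
  through step 1 (move(office,bay)): drop {at(bay)}, keep {have(k4), locked(d_kitchen_dock)}, require {at(office), open(d_bay_office)}
    → {at(office), have(k4), locked(d_kitchen_dock), open(d_bay_office)}

== RESULT ==
["at(office)", "have(k4)", "locked(d_kitchen_dock)", "open(d_bay_office)"]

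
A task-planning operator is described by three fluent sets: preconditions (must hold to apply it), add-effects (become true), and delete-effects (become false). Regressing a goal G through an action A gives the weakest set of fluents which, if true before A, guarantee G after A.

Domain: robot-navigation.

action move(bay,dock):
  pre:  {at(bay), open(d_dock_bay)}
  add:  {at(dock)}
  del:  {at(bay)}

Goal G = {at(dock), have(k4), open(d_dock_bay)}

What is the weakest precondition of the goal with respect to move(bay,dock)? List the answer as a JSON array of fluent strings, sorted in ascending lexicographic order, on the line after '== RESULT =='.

Compute (G \ add) ∪ pre:
  G ∩ del = {}  (empty — regression defined)
  G \ add = {at(dock), have(k4), open(d_dock_bay)} \ {at(dock)} = {have(k4), open(d_dock_bay)}
  ∪ pre   = {have(k4), open(d_dock_bay)} ∪ {at(bay), open(d_dock_bay)}
          = {at(bay), have(k4), open(d_dock_bay)}

== RESULT ==
["at(bay)", "have(k4)", "open(d_dock_bay)"]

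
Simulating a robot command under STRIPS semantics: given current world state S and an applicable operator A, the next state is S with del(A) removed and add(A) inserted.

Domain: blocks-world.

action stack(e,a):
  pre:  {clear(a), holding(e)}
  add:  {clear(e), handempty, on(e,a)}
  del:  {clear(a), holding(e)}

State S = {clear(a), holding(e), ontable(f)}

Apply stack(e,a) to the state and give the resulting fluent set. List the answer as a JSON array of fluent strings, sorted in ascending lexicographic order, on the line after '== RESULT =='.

Progress:
  pre ⊆ S: {clear(a), holding(e)} ⊆ S  — applicable
  S \ del = {ontable(f)}
  ∪ add   = {clear(e), handempty, on(e,a), ontable(f)}

== RESULT ==
["clear(e)", "handempty", "on(e,a)", "ontable(f)"]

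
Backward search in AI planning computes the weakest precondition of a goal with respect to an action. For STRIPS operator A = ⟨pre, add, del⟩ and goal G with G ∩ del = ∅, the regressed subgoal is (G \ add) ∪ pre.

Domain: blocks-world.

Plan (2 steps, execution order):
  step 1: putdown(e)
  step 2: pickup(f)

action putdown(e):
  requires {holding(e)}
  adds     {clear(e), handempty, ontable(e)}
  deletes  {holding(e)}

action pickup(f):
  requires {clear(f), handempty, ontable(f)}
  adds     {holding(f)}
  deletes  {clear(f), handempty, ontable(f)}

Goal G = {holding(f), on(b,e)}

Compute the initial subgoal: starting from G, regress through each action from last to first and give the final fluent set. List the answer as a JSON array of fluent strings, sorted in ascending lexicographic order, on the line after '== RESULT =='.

Regress step by step:
  through step 2 (pickup(f)): drop {holding(f)}, keep {on(b,e)}, require {clear(f), handempty, ontable(f)}
    → {clear(f), handempty, on(b,e), ontable(f)}
  through step 1 (putdown(e)): drop {handempty}, keep {clear(f), on(b,e), ontable(f)}, require {holding(e)}
    → {clear(f), holding(e), on(b,e), ontable(f)}

== RESULT ==
["clear(f)", "holding(e)", "on(b,e)", "ontable(f)"]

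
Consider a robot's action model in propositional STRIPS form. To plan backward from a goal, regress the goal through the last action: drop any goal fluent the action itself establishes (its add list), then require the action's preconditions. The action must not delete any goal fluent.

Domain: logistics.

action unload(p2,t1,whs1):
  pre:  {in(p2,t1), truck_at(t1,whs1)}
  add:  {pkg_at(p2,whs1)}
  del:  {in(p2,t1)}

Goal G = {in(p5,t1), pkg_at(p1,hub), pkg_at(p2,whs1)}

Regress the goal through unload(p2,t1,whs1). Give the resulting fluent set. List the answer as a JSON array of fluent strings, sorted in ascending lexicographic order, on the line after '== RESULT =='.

Regress:
  G ∩ del = {}  (empty — regression defined)
  G \ add = {in(p5,t1), pkg_at(p1,hub), pkg_at(p2,whs1)} \ {pkg_at(p2,whs1)} = {in(p5,t1), pkg_at(p1,hub)}
  ∪ pre   = {in(p5,t1), pkg_at(p1,hub)} ∪ {in(p2,t1), truck_at(t1,whs1)}
          = {in(p2,t1), in(p5,t1), pkg_at(p1,hub), truck_at(t1,whs1)}

== RESULT ==
["in(p2,t1)", "in(p5,t1)", "pkg_at(p1,hub)", "truck_at(t1,whs1)"]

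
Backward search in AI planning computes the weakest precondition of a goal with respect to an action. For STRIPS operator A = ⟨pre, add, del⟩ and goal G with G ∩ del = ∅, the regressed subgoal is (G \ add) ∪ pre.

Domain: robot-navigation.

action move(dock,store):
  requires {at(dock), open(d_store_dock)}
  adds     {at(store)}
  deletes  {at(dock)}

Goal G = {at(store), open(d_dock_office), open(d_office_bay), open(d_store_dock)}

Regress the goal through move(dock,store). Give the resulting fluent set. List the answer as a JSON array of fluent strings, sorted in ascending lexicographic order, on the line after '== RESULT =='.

Regress:
  G ∩ del = {}  (empty — regression defined)
  G \ add = {at(store), open(d_dock_office), open(d_office_bay), open(d_store_dock)} \ {at(store)} = {open(d_dock_office), open(d_office_bay), open(d_store_dock)}
  ∪ pre   = {open(d_dock_office), open(d_office_bay), open(d_store_dock)} ∪ {at(dock), open(d_store_dock)}
          = {at(dock), open(d_dock_office), open(d_office_bay), open(d_store_dock)}

== RESULT ==
["at(dock)", "open(d_dock_office)", "open(d_office_bay)", "open(d_store_dock)"]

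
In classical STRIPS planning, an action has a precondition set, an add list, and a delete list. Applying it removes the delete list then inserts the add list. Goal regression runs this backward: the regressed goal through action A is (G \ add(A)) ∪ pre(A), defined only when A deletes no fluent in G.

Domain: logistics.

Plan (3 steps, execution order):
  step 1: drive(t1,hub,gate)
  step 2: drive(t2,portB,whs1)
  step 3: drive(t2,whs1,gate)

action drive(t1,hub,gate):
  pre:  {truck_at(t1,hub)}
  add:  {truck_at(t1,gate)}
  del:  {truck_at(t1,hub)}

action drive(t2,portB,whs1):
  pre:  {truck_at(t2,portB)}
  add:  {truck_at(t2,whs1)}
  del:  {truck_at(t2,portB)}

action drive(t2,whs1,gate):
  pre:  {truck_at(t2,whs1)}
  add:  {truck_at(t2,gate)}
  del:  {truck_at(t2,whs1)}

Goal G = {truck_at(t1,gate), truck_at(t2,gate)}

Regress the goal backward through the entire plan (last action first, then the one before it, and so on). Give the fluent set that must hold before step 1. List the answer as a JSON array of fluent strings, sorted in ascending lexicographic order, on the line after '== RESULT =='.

Work backward from the goal:
  through step 3 (drive(t2,whs1,gate)): drop {truck_at(t2,gate)}, keep {truck_at(t1,gate)}, require {truck_at(t2,whs1)}
    → {truck_at(t1,gate), truck_at(t2,whs1)}
  through step 2 (drive(t2,portB,whs1)): drop {truck_at(t2,whs1)}, keep {truck_at(t1,gate)}, require {truck_at(t2,portB)}
    → {truck_at(t1,gate), truck_at(t2,portB)}
  through step 1 (drive(t1,hub,gate)): drop {truck_at(t1,gate)}, keep {truck_at(t2,portB)}, require {truck_at(t1,hub)}
    → {truck_at(t1,hub), truck_at(t2,portB)}

== RESULT ==
["truck_at(t1,hub)", "truck_at(t2,portB)"]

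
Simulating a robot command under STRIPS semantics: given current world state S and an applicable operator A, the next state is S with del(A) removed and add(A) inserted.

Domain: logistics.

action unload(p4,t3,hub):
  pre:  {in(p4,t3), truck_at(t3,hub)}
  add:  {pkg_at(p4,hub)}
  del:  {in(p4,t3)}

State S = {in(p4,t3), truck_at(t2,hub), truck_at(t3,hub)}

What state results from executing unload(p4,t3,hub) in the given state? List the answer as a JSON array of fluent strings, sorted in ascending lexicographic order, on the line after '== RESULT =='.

Progress:
  pre ⊆ S: {in(p4,t3), truck_at(t3,hub)} ⊆ S  — applicable
  S \ del = {truck_at(t2,hub), truck_at(t3,hub)}
  ∪ add   = {pkg_at(p4,hub), truck_at(t2,hub), truck_at(t3,hub)}

== RESULT ==
["pkg_at(p4,hub)", "truck_at(t2,hub)", "truck_at(t3,hub)"]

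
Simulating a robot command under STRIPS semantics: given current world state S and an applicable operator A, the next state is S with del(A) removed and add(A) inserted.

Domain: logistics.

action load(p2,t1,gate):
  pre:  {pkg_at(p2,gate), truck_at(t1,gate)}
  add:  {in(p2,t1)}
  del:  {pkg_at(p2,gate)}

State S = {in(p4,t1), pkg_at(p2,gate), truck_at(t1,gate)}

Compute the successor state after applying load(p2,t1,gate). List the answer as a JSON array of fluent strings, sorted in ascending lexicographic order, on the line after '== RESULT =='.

Progress:
  pre ⊆ S: {pkg_at(p2,gate), truck_at(t1,gate)} ⊆ S  — applicable
  S \ del = {in(p4,t1), truck_at(t1,gate)}
  ∪ add   = {in(p2,t1), in(p4,t1), truck_at(t1,gate)}

== RESULT ==
["in(p2,t1)", "in(p4,t1)", "truck_at(t1,gate)"]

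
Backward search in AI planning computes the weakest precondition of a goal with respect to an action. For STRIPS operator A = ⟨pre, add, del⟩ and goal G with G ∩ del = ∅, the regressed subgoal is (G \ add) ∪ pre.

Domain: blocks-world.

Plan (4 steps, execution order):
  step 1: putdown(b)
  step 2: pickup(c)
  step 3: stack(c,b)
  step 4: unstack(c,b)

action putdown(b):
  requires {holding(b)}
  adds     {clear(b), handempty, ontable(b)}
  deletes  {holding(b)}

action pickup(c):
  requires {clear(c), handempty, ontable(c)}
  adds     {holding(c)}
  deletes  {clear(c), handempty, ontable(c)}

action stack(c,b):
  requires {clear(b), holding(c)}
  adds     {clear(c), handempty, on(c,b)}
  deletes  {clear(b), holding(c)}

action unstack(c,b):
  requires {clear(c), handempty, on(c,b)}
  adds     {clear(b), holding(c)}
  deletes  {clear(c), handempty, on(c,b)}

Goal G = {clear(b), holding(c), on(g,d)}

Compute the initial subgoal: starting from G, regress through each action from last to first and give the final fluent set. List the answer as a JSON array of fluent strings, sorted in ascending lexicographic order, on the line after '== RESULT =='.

Work backward from the goal:
  through step 4 (unstack(c,b)): drop {clear(b), holding(c)}, keep {on(g,d)}, require {clear(c), handempty, on(c,b)}
    → {clear(c), handempty, on(c,b), on(g,d)}
  through step 3 (stack(c,b)): drop {clear(c), handempty, on(c,b)}, keep {on(g,d)}, require {clear(b), holding(c)}
    → {clear(b), holding(c), on(g,d)}
  through step 2 (pickup(c)): drop {holding(c)}, keep {clear(b), on(g,d)}, require {clear(c), handempty, ontable(c)}
    → {clear(b), clear(c), handempty, on(g,d), ontable(c)}
  through step 1 (putdown(b)): drop {clear(b), handempty}, keep {clear(c), on(g,d), ontable(c)}, require {holding(b)}
    → {clear(c), holding(b), on(g,d), ontable(c)}

== RESULT ==
["clear(c)", "holding(b)", "on(g,d)", "ontable(c)"]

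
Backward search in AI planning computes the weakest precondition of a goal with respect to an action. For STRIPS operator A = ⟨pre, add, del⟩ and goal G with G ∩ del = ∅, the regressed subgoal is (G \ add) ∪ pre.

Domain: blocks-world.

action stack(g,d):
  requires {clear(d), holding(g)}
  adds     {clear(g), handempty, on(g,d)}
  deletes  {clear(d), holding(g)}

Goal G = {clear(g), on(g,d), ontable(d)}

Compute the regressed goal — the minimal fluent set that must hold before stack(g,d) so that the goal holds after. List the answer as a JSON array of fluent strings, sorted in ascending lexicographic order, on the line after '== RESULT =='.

Compute (G \ add) ∪ pre:
  G ∩ del = {}  (empty — regression defined)
  G \ add = {clear(g), on(g,d), ontable(d)} \ {clear(g), handempty, on(g,d)} = {ontable(d)}
  ∪ pre   = {ontable(d)} ∪ {clear(d), holding(g)}
          = {clear(d), holding(g), ontable(d)}

== RESULT ==
["clear(d)", "holding(g)", "ontable(d)"]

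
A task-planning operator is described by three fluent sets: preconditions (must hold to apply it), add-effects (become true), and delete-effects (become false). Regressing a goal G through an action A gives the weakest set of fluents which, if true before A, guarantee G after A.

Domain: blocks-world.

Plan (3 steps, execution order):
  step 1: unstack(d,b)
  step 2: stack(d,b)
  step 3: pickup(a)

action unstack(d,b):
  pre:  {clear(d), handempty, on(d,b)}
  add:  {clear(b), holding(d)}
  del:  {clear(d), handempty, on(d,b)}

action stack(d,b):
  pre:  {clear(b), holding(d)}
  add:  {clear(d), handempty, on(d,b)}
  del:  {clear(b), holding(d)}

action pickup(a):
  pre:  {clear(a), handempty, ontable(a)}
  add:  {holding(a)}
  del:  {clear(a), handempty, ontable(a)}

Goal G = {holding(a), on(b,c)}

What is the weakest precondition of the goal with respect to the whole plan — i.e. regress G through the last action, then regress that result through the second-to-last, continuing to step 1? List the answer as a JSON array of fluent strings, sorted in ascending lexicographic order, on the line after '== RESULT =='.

Regress step by step:
  through step 3 (pickup(a)): drop {holding(a)}, keep {on(b,c)}, require {clear(a), handempty, ontable(a)}
    → {clear(a), handempty, on(b,c), ontable(a)}
  through step 2 (stack(d,b)): drop {handempty}, keep {clear(a), on(b,c), ontable(a)}, require {clear(b), holding(d)}
    → {clear(a), clear(b), holding(d), on(b,c), ontable(a)}
  through step 1 (unstack(d,b)): drop {clear(b), holding(d)}, keep {clear(a), on(b,c), ontable(a)}, require {clear(d), handempty, on(d,b)}
    → {clear(a), clear(d), handempty, on(b,c), on(d,b), ontable(a)}

== RESULT ==
["clear(a)", "clear(d)", "handempty", "on(b,c)", "on(d,b)", "ontable(a)"]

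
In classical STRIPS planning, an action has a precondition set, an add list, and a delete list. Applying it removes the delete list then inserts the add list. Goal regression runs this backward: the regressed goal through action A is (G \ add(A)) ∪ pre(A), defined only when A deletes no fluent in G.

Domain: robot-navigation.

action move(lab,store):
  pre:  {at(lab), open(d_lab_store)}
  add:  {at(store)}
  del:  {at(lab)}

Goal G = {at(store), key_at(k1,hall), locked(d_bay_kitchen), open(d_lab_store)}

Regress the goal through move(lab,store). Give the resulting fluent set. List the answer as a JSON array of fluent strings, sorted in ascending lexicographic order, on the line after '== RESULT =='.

Regress:
  G ∩ del = {}  (empty — regression defined)
  G \ add = {at(store), key_at(k1,hall), locked(d_bay_kitchen), open(d_lab_store)} \ {at(store)} = {key_at(k1,hall), locked(d_bay_kitchen), open(d_lab_store)}
  ∪ pre   = {key_at(k1,hall), locked(d_bay_kitchen), open(d_lab_store)} ∪ {at(lab), open(d_lab_store)}
          = {at(lab), key_at(k1,hall), locked(d_bay_kitchen), open(d_lab_store)}

== RESULT ==
["at(lab)", "key_at(k1,hall)", "locked(d_bay_kitchen)", "open(d_lab_store)"]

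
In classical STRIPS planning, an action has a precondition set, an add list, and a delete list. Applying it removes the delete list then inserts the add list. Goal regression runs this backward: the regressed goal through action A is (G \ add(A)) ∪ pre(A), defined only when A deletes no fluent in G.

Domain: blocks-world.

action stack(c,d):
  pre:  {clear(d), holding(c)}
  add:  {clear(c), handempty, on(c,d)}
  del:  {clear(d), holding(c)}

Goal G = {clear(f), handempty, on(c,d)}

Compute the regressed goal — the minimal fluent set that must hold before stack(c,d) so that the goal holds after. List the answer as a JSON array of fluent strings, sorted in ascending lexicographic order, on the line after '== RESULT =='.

Compute (G \ add) ∪ pre:
  G ∩ del = {}  (empty — regression defined)
  G \ add = {clear(f), handempty, on(c,d)} \ {clear(c), handempty, on(c,d)} = {clear(f)}
  ∪ pre   = {clear(f)} ∪ {clear(d), holding(c)}
          = {clear(d), clear(f), holding(c)}

== RESULT ==
["clear(d)", "clear(f)", "holding(c)"]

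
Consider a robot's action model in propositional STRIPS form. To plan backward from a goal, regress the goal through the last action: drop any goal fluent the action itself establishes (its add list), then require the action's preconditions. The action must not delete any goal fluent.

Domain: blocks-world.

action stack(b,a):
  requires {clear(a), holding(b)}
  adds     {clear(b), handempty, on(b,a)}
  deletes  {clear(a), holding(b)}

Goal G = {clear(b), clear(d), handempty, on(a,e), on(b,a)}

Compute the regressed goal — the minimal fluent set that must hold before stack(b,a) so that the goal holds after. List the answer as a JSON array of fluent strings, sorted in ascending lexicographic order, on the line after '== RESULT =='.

Compute (G \ add) ∪ pre:
  G ∩ del = {}  (empty — regression defined)
  G \ add = {clear(b), clear(d), handempty, on(a,e), on(b,a)} \ {clear(b), handempty, on(b,a)} = {clear(d), on(a,e)}
  ∪ pre   = {clear(d), on(a,e)} ∪ {clear(a), holding(b)}
          = {clear(a), clear(d), holding(b), on(a,e)}

== RESULT ==
["clear(a)", "clear(d)", "holding(b)", "on(a,e)"]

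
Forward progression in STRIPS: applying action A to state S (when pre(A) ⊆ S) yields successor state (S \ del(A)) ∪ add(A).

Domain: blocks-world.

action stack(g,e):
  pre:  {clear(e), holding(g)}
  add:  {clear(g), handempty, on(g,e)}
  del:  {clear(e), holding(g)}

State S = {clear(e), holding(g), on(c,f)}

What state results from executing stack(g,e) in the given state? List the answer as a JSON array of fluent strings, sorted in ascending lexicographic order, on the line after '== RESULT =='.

Progress:
  pre ⊆ S: {clear(e), holding(g)} ⊆ S  — applicable
  S \ del = {on(c,f)}
  ∪ add   = {clear(g), handempty, on(c,f), on(g,e)}

== RESULT ==
["clear(g)", "handempty", "on(c,f)", "on(g,e)"]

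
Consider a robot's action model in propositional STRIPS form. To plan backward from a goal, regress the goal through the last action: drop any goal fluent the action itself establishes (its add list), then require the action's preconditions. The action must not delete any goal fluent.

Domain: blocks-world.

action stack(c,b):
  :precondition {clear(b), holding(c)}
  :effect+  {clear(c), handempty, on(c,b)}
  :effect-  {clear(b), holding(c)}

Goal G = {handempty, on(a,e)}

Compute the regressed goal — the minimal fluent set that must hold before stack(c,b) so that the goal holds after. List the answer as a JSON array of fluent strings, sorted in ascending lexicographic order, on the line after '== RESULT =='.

Compute (G \ add) ∪ pre:
  G ∩ del = {}  (empty — regression defined)
  G \ add = {handempty, on(a,e)} \ {clear(c), handempty, on(c,b)} = {on(a,e)}
  ∪ pre   = {on(a,e)} ∪ {clear(b), holding(c)}
          = {clear(b), holding(c), on(a,e)}

== RESULT ==
["clear(b)", "holding(c)", "on(a,e)"]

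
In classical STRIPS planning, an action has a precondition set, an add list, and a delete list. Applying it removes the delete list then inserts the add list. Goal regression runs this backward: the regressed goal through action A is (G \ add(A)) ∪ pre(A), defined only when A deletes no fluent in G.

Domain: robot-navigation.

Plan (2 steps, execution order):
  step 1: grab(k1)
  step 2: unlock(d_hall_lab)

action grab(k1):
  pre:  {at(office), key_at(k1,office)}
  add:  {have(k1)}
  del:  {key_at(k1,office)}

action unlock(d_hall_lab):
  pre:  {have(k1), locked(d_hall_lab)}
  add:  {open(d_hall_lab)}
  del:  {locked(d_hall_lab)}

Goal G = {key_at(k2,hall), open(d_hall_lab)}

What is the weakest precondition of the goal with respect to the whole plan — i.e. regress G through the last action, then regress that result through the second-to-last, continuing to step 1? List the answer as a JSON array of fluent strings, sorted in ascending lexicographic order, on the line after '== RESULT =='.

Regress step by step:
  through step 2 (unlock(d_hall_lab)): drop {open(d_hall_lab)}, keep {key_at(k2,hall)}, require {have(k1), locked(d_hall_lab)}
    → {have(k1), key_at(k2,hall), locked(d_hall_lab)}
  through step 1 (grab(k1)): drop {have(k1)}, keep {key_at(k2,hall), locked(d_hall_lab)}, require {at(office), key_at(k1,office)}
    → {at(office), key_at(k1,office), key_at(k2,hall), locked(d_hall_lab)}

== RESULT ==
["at(office)", "key_at(k1,office)", "key_at(k2,hall)", "locked(d_hall_lab)"]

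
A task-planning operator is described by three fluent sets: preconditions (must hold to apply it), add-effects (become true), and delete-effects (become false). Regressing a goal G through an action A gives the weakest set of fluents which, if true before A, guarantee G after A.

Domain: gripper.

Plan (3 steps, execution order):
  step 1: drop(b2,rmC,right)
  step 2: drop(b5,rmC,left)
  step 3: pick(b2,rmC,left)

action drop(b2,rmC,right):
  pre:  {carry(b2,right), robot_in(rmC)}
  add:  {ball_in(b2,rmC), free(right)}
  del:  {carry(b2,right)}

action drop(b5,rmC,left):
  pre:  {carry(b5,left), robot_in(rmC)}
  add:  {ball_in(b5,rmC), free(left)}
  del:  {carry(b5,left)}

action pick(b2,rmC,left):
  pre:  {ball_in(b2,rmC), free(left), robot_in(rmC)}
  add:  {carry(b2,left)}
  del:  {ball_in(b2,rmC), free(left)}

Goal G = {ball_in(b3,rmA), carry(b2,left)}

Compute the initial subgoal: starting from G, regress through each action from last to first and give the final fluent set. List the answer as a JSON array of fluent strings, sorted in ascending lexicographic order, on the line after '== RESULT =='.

Regress step by step:
  through step 3 (pick(b2,rmC,left)): drop {carry(b2,left)}, keep {ball_in(b3,rmA)}, require {ball_in(b2,rmC), free(left), robot_in(rmC)}
    → {ball_in(b2,rmC), ball_in(b3,rmA), free(left), robot_in(rmC)}
  through step 2 (drop(b5,rmC,left)): drop {free(left)}, keep {ball_in(b2,rmC), ball_in(b3,rmA), robot_in(rmC)}, require {carry(b5,left), robot_in(rmC)}
    → {ball_in(b2,rmC), ball_in(b3,rmA), carry(b5,left), robot_in(rmC)}
  through step 1 (drop(b2,rmC,right)): drop {ball_in(b2,rmC)}, keep {ball_in(b3,rmA), carry(b5,left), robot_in(rmC)}, require {carry(b2,right), robot_in(rmC)}
    → {ball_in(b3,rmA), carry(b2,right), carry(b5,left), robot_in(rmC)}

== RESULT ==
["ball_in(b3,rmA)", "carry(b2,right)", "carry(b5,left)", "robot_in(rmC)"]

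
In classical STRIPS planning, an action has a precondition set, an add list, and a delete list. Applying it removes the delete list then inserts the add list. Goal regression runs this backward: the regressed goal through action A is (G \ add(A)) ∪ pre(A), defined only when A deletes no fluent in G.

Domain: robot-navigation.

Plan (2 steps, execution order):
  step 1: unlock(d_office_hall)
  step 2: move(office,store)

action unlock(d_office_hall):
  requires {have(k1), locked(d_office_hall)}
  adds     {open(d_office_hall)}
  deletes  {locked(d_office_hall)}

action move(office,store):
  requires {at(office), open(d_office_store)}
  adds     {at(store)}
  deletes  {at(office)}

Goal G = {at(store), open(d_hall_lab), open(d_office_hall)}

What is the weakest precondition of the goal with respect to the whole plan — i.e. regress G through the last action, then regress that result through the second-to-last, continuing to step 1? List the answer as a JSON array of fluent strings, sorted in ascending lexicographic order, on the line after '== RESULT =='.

Work backward from the goal:
  through step 2 (move(office,store)): drop {at(store)}, keep {open(d_hall_lab), open(d_office_hall)}, require {at(office), open(d_office_store)}
    → {at(office), open(d_hall_lab), open(d_office_hall), open(d_office_store)}
  through step 1 (unlock(d_office_hall)): drop {open(d_office_hall)}, keep {at(office), open(d_hall_lab), open(d_office_store)}, require {have(k1), locked(d_office_hall)}
    → {at(office), have(k1), locked(d_office_hall), open(d_hall_lab), open(d_office_store)}

== RESULT ==
["at(office)", "have(k1)", "locked(d_office_hall)", "open(d_hall_lab)", "open(d_office_store)"]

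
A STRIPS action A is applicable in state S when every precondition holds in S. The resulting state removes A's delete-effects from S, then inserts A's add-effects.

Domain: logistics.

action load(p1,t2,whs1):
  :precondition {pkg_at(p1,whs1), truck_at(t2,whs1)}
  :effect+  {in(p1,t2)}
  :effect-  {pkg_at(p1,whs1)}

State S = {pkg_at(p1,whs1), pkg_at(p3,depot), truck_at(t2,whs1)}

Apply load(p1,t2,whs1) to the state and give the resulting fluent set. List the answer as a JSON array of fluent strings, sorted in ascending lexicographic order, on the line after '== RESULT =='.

Progress:
  pre ⊆ S: {pkg_at(p1,whs1), truck_at(t2,whs1)} ⊆ S  — applicable
  S \ del = {pkg_at(p3,depot), truck_at(t2,whs1)}
  ∪ add   = {in(p1,t2), pkg_at(p3,depot), truck_at(t2,whs1)}

== RESULT ==
["in(p1,t2)", "pkg_at(p3,depot)", "truck_at(t2,whs1)"]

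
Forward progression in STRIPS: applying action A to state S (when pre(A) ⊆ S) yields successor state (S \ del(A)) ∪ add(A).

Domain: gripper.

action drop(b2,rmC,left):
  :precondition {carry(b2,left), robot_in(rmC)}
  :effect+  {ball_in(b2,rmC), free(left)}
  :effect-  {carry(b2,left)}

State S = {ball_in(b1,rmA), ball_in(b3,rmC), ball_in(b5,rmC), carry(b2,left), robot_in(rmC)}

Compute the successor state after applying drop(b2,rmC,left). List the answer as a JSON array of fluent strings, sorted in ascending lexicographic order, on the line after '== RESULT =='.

Progress:
  pre ⊆ S: {carry(b2,left), robot_in(rmC)} ⊆ S  — applicable
  S \ del = {ball_in(b1,rmA), ball_in(b3,rmC), ball_in(b5,rmC), robot_in(rmC)}
  ∪ add   = {ball_in(b1,rmA), ball_in(b2,rmC), ball_in(b3,rmC), ball_in(b5,rmC), free(left), robot_in(rmC)}

== RESULT ==
["ball_in(b1,rmA)", "ball_in(b2,rmC)", "ball_in(b3,rmC)", "ball_in(b5,rmC)", "free(left)", "robot_in(rmC)"]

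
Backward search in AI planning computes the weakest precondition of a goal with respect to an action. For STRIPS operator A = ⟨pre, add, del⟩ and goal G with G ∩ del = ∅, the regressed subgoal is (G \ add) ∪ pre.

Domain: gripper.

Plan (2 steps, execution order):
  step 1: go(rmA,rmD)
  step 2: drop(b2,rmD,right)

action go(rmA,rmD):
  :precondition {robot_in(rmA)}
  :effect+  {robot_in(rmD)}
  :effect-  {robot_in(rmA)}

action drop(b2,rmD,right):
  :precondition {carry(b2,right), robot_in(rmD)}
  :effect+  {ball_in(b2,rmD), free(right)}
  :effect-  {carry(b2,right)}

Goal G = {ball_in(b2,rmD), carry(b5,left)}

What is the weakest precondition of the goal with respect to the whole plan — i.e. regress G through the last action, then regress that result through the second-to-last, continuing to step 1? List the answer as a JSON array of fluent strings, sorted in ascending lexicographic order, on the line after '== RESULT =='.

Regress step by step:
  through step 2 (drop(b2,rmD,right)): drop {ball_in(b2,rmD)}, keep {carry(b5,left)}, require {carry(b2,right), robot_in(rmD)}
    → {carry(b2,right), carry(b5,left), robot_in(rmD)}
  through step 1 (go(rmA,rmD)): drop {robot_in(rmD)}, keep {carry(b2,right), carry(b5,left)}, require {robot_in(rmA)}
    → {carry(b2,right), carry(b5,left), robot_in(rmA)}

== RESULT ==
["carry(b2,right)", "carry(b5,left)", "robot_in(rmA)"]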